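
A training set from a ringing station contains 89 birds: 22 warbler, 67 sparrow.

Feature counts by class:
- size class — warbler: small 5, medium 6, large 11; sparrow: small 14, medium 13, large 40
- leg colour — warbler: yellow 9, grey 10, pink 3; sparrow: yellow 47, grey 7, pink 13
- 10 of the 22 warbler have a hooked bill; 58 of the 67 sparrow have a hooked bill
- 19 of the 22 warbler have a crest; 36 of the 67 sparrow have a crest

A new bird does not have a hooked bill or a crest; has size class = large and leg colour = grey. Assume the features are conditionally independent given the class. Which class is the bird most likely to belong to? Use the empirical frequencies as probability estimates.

warbler: (22/89) × (11/22) × (10/22) × (12/22) × (3/22) ≈ 0.00417866
sparrow: (67/89) × (40/67) × (7/67) × (9/67) × (31/67) ≈ 0.00291842
Highest score → warbler.

warbler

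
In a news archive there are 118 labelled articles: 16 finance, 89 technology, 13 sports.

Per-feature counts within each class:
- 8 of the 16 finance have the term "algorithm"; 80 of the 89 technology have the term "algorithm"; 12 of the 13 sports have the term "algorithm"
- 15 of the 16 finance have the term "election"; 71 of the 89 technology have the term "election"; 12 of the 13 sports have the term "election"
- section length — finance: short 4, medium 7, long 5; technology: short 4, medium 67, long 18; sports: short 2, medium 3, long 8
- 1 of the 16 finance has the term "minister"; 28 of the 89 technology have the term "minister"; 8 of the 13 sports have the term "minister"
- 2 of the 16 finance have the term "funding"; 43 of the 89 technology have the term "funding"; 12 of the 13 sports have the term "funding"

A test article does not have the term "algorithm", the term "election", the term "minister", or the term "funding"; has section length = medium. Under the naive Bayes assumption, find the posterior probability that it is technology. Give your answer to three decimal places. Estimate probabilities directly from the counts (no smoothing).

0.730

finance: (16/118) × (8/16) × (1/16) × (7/16) × (15/16) × (14/16) ≈ 0.00152071
technology: (89/118) × (9/89) × (18/89) × (67/89) × (61/89) × (46/89) ≈ 0.00411373
sports: (13/118) × (1/13) × (1/13) × (3/13) × (5/13) × (1/13) ≈ 0.00000445078
P(technology | x) = 0.00411373 / 0.00563889078 ≈ 0.730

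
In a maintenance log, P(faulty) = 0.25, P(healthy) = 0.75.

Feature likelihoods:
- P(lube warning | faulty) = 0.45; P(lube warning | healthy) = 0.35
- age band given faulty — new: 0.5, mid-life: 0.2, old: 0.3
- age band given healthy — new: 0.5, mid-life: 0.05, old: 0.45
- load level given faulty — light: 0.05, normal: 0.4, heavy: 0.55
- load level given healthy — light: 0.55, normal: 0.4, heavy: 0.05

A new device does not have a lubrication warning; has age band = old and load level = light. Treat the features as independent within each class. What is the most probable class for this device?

healthy

faulty: 0.25 × (1−0.45) × 0.3 × 0.05 = 0.0020625
healthy: 0.75 × (1−0.35) × 0.45 × 0.55 = 0.12065625
Highest score → healthy.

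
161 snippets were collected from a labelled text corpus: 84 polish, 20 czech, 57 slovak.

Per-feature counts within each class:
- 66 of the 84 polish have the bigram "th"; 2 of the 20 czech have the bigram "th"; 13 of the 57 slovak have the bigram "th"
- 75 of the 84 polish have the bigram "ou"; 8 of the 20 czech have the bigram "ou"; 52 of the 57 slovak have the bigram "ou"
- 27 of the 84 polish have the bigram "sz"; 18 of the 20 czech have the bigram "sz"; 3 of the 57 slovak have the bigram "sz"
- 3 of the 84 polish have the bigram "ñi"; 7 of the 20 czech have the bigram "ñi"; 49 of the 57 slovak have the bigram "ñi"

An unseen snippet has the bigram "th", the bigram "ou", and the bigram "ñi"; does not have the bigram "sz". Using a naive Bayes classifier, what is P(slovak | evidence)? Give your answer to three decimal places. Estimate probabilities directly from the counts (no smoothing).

polish: (84/161) × (66/84) × (75/84) × (57/84) × (3/84) ≈ 0.00887029
czech: (20/161) × (2/20) × (8/20) × (2/20) × (7/20) ≈ 0.000173913
slovak: (57/161) × (13/57) × (52/57) × (54/57) × (49/57) ≈ 0.059991
P(slovak | x) = 0.059991 / 0.069035203 ≈ 0.869

0.869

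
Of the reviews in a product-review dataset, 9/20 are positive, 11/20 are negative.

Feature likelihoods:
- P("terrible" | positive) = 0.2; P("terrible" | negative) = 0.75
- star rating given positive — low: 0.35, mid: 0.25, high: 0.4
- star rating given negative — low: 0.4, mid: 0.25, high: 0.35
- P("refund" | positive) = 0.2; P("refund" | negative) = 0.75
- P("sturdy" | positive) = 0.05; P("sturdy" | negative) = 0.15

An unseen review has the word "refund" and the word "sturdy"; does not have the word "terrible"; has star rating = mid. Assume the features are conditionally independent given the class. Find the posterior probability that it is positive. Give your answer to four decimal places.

positive: 0.45 × (1−0.2) × 0.25 × 0.2 × 0.05 = 0.0009
negative: 0.55 × (1−0.75) × 0.25 × 0.75 × 0.15 = 0.0038671875
P(positive | x) = 0.0009 / 0.0047671875 ≈ 0.1888

0.1888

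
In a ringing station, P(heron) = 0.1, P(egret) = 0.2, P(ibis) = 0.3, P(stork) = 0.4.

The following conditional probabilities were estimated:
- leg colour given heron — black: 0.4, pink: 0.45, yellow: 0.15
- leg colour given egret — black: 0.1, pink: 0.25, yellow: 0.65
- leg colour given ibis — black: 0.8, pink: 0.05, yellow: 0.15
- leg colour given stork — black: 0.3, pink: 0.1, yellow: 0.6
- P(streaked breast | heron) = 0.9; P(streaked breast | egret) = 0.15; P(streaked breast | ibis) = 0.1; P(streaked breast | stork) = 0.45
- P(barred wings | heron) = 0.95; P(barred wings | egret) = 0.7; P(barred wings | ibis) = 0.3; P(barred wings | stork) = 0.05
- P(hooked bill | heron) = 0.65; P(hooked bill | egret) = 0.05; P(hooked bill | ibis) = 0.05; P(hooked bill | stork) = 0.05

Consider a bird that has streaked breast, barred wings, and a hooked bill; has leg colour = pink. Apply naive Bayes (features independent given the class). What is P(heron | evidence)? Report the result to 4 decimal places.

heron: 0.1 × 0.45 × 0.9 × 0.95 × 0.65 = 0.02500875
egret: 0.2 × 0.25 × 0.15 × 0.7 × 0.05 = 0.0002625
ibis: 0.3 × 0.05 × 0.1 × 0.3 × 0.05 = 0.0000225
stork: 0.4 × 0.1 × 0.45 × 0.05 × 0.05 = 0.000045
P(heron | x) = 0.02500875 / 0.02533875 ≈ 0.9870

0.9870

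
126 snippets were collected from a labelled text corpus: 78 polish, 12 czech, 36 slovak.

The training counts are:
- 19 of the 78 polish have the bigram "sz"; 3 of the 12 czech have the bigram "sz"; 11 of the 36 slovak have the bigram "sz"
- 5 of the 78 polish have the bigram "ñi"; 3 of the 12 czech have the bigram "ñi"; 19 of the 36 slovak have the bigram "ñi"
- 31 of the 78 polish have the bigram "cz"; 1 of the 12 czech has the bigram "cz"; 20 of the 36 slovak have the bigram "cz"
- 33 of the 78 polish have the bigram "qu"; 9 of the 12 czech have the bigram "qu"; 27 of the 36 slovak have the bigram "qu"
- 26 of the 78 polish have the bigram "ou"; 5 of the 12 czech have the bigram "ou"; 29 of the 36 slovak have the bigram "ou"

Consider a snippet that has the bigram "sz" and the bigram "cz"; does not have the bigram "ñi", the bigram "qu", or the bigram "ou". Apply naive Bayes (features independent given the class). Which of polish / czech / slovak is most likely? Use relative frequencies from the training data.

polish

polish: (78/126) × (19/78) × (73/78) × (31/78) × (45/78) × (52/78) ≈ 0.0215727
czech: (12/126) × (3/12) × (9/12) × (1/12) × (3/12) × (7/12) ≈ 0.000217014
slovak: (36/126) × (11/36) × (17/36) × (20/36) × (9/36) × (7/36) ≈ 0.00111335
Highest score → polish.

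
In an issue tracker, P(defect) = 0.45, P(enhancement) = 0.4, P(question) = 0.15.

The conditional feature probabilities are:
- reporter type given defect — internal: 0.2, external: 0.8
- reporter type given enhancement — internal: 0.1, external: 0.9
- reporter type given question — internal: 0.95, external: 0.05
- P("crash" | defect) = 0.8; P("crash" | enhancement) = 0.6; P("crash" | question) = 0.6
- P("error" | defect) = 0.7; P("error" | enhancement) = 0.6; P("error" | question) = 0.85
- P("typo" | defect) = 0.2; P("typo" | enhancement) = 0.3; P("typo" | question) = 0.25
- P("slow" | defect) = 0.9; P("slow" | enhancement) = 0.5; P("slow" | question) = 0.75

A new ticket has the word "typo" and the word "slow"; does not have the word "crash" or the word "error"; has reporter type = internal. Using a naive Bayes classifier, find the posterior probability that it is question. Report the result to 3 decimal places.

0.453

defect: 0.45 × 0.2 × (1−0.8) × (1−0.7) × 0.2 × 0.9 = 0.000972
enhancement: 0.4 × 0.1 × (1−0.6) × (1−0.6) × 0.3 × 0.5 = 0.00096
question: 0.15 × 0.95 × (1−0.6) × (1−0.85) × 0.25 × 0.75 = 0.001603125
P(question | x) = 0.001603125 / 0.003535125 ≈ 0.453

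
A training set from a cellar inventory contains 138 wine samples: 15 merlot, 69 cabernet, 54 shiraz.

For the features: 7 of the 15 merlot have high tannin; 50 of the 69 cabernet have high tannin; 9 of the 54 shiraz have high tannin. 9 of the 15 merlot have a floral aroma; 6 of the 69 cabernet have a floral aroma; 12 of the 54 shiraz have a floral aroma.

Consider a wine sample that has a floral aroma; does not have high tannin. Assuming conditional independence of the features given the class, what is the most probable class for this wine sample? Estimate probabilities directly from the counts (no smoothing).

merlot: (15/138) × (8/15) × (9/15) ≈ 0.0347826
cabernet: (69/138) × (19/69) × (6/69) ≈ 0.0119723
shiraz: (54/138) × (45/54) × (12/54) ≈ 0.0724638
Highest score → shiraz.

shiraz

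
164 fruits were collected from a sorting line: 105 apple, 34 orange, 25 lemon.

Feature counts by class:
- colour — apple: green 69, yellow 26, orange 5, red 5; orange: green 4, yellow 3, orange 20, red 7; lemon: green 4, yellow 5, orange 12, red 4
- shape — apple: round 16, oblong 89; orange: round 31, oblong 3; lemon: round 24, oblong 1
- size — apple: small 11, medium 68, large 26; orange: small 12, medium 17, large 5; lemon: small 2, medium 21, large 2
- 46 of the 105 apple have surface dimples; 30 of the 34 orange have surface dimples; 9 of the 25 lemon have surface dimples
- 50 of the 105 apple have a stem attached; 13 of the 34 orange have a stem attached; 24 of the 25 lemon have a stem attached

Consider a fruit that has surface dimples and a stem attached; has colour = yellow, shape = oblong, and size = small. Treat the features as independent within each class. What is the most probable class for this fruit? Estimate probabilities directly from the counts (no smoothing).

apple

apple: (105/164) × (26/105) × (89/105) × (11/105) × (46/105) × (50/105) ≈ 0.00293686
orange: (34/164) × (3/34) × (3/34) × (12/34) × (30/34) × (13/34) ≈ 0.000192189
lemon: (25/164) × (5/25) × (1/25) × (2/25) × (9/25) × (24/25) ≈ 0.0000337171
Highest score → apple.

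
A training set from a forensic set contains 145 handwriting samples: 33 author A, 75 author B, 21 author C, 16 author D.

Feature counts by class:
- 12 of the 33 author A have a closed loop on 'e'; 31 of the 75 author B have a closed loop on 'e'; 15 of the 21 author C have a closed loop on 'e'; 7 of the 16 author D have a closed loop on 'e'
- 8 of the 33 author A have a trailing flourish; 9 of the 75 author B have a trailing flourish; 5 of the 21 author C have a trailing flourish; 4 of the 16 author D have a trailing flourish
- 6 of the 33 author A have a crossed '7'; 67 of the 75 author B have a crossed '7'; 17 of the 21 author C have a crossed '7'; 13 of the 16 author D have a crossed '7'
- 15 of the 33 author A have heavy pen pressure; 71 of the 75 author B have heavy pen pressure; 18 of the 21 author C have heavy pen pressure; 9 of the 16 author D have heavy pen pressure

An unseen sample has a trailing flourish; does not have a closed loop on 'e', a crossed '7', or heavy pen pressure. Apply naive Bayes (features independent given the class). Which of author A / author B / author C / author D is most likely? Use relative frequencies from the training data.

author A: (33/145) × (21/33) × (8/33) × (27/33) × (18/33) ≈ 0.0156688
author B: (75/145) × (44/75) × (9/75) × (8/75) × (4/75) ≈ 0.000207154
author C: (21/145) × (6/21) × (5/21) × (4/21) × (3/21) ≈ 0.000268088
author D: (16/145) × (9/16) × (4/16) × (3/16) × (7/16) ≈ 0.0012729
Highest score → author A.

author A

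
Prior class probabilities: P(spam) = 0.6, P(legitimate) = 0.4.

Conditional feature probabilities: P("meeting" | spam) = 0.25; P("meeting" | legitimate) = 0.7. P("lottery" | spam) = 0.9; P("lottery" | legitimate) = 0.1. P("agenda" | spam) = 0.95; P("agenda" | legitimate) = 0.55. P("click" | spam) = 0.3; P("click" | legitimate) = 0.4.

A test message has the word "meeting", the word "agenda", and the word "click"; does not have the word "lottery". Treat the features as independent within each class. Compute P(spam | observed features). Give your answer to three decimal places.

spam: 0.6 × 0.25 × (1−0.9) × 0.95 × 0.3 = 0.004275
legitimate: 0.4 × 0.7 × (1−0.1) × 0.55 × 0.4 = 0.05544
P(spam | x) = 0.004275 / 0.059715 ≈ 0.072

0.072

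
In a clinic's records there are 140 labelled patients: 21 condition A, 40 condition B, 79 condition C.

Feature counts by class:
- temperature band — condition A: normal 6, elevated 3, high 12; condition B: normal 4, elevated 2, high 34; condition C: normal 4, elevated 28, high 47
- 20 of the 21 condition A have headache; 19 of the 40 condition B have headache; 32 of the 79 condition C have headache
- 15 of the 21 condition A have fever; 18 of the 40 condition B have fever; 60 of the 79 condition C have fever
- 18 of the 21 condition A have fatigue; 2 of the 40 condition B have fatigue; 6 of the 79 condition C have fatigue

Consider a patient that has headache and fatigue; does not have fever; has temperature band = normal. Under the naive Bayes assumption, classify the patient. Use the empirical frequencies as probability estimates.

condition A: (21/140) × (6/21) × (20/21) × (6/21) × (18/21) ≈ 0.00999584
condition B: (40/140) × (4/40) × (19/40) × (22/40) × (2/40) ≈ 0.000373214
condition C: (79/140) × (4/79) × (32/79) × (19/79) × (6/79) ≈ 0.0002114
Highest score → condition A.

condition A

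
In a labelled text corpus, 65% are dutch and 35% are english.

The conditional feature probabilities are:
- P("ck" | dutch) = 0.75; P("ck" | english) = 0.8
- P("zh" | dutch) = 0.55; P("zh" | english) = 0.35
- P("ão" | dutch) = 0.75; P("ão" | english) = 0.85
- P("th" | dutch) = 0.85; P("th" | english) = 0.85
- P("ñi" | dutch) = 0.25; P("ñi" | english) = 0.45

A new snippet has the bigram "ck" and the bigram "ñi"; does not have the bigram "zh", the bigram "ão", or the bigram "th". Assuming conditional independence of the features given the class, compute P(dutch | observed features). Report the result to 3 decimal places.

0.527

dutch: 0.65 × 0.75 × (1−0.55) × (1−0.75) × (1−0.85) × 0.25 = 0.002056640625
english: 0.35 × 0.8 × (1−0.35) × (1−0.85) × (1−0.85) × 0.45 = 0.00184275
P(dutch | x) = 0.002056640625 / 0.003899390625 ≈ 0.527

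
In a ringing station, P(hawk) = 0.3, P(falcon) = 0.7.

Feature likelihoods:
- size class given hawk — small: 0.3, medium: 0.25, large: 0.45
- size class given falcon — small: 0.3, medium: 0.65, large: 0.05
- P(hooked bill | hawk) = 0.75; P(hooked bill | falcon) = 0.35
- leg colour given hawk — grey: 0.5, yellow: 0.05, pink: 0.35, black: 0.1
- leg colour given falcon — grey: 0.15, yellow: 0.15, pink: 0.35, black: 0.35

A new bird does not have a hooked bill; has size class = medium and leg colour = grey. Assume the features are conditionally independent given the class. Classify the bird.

hawk: 0.3 × 0.25 × (1−0.75) × 0.5 = 0.009375
falcon: 0.7 × 0.65 × (1−0.35) × 0.15 = 0.0443625
Highest score → falcon.

falcon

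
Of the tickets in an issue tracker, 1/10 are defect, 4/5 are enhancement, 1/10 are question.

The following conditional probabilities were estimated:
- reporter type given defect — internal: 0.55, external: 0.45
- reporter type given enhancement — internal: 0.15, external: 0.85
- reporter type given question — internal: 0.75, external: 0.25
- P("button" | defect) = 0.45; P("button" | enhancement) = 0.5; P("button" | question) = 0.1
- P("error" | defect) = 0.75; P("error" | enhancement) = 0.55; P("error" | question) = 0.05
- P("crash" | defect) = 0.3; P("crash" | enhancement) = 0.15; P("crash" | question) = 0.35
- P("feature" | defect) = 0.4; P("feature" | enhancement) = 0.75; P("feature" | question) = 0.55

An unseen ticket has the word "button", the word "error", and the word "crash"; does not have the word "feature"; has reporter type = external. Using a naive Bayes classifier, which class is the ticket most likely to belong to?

defect: 0.1 × 0.45 × 0.45 × 0.75 × 0.3 × (1−0.4) = 0.00273375
enhancement: 0.8 × 0.85 × 0.5 × 0.55 × 0.15 × (1−0.75) = 0.0070125
question: 0.1 × 0.25 × 0.1 × 0.05 × 0.35 × (1−0.55) = 0.0000196875
Highest score → enhancement.

enhancement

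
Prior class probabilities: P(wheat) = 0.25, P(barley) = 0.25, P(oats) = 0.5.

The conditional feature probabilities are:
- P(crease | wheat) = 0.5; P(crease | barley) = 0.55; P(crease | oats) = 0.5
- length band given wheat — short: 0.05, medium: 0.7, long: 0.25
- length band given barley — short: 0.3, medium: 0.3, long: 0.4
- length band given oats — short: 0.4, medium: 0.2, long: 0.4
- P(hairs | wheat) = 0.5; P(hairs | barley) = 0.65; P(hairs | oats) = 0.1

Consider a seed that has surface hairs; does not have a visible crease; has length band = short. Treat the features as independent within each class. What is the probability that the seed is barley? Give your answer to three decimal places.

0.626

wheat: 0.25 × (1−0.5) × 0.05 × 0.5 = 0.003125
barley: 0.25 × (1−0.55) × 0.3 × 0.65 = 0.0219375
oats: 0.5 × (1−0.5) × 0.4 × 0.1 = 0.01
P(barley | x) = 0.0219375 / 0.0350625 ≈ 0.626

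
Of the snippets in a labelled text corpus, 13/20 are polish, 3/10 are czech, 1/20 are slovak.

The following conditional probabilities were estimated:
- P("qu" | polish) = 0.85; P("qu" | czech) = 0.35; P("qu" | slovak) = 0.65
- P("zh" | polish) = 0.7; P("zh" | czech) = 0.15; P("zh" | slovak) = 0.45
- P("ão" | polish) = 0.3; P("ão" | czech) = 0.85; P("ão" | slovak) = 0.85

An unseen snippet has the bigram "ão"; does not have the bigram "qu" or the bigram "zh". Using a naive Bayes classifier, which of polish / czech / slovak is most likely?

polish: 0.65 × (1−0.85) × (1−0.7) × 0.3 = 0.008775
czech: 0.3 × (1−0.35) × (1−0.15) × 0.85 = 0.1408875
slovak: 0.05 × (1−0.65) × (1−0.45) × 0.85 = 0.00818125
Highest score → czech.

czech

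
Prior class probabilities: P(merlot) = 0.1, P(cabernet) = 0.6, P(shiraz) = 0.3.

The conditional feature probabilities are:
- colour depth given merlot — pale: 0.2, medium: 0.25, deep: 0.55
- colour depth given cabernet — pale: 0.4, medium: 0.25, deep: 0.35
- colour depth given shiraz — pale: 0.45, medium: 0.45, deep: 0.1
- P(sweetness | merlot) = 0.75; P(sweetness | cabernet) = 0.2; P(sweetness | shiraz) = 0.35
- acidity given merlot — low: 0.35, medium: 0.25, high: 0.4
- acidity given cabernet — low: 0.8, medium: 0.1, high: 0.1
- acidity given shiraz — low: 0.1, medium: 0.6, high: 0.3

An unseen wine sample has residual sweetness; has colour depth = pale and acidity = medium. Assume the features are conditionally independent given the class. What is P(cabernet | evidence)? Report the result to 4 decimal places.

merlot: 0.1 × 0.2 × 0.75 × 0.25 = 0.00375
cabernet: 0.6 × 0.4 × 0.2 × 0.1 = 0.0048
shiraz: 0.3 × 0.45 × 0.35 × 0.6 = 0.02835
P(cabernet | x) = 0.0048 / 0.0369 ≈ 0.1301

0.1301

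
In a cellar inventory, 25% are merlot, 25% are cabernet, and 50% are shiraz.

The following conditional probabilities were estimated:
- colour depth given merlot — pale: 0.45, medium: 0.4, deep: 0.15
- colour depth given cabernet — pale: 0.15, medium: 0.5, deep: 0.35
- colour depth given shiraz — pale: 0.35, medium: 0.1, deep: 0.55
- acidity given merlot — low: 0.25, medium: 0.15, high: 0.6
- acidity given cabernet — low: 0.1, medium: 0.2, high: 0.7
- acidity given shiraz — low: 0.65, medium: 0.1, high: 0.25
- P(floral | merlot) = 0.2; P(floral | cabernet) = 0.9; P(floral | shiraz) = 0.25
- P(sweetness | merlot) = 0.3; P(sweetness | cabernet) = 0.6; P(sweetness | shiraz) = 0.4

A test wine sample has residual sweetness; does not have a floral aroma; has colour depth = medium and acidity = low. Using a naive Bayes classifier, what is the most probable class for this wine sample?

merlot: 0.25 × 0.4 × 0.25 × (1−0.2) × 0.3 = 0.006
cabernet: 0.25 × 0.5 × 0.1 × (1−0.9) × 0.6 = 0.00075
shiraz: 0.5 × 0.1 × 0.65 × (1−0.25) × 0.4 = 0.00975
Highest score → shiraz.

shiraz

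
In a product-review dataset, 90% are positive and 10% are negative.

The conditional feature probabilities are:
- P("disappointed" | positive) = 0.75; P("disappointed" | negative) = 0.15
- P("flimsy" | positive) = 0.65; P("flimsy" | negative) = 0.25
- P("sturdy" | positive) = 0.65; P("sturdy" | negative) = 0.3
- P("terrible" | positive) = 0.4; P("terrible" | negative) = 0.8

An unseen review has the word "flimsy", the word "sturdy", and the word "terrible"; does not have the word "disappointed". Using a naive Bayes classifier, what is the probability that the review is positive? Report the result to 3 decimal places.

positive: 0.9 × (1−0.75) × 0.65 × 0.65 × 0.4 = 0.038025
negative: 0.1 × (1−0.15) × 0.25 × 0.3 × 0.8 = 0.0051
P(positive | x) = 0.038025 / 0.043125 ≈ 0.882

0.882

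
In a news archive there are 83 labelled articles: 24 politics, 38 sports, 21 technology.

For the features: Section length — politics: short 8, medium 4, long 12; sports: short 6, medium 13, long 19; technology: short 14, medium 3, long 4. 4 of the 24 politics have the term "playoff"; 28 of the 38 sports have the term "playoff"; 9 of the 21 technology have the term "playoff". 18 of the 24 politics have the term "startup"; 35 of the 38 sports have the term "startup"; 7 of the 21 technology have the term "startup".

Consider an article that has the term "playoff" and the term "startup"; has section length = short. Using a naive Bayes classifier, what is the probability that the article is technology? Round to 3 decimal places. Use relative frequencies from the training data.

0.283

politics: (24/83) × (8/24) × (4/24) × (18/24) ≈ 0.0120482
sports: (38/83) × (6/38) × (28/38) × (35/38) ≈ 0.0490605
technology: (21/83) × (14/21) × (9/21) × (7/21) ≈ 0.0240964
P(technology | x) = 0.0240964 / 0.0852051 ≈ 0.283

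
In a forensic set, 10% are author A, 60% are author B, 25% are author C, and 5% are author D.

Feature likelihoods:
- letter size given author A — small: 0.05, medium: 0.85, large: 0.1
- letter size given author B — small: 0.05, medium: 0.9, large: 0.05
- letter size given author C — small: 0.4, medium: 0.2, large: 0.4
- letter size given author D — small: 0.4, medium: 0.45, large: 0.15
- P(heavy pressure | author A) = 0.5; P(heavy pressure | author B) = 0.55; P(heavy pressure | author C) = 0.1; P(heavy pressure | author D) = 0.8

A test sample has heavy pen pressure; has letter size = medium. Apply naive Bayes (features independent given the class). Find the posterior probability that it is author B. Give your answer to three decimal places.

0.819

author A: 0.1 × 0.85 × 0.5 = 0.0425
author B: 0.6 × 0.9 × 0.55 = 0.297
author C: 0.25 × 0.2 × 0.1 = 0.005
author D: 0.05 × 0.45 × 0.8 = 0.018
P(author B | x) = 0.297 / 0.3625 ≈ 0.819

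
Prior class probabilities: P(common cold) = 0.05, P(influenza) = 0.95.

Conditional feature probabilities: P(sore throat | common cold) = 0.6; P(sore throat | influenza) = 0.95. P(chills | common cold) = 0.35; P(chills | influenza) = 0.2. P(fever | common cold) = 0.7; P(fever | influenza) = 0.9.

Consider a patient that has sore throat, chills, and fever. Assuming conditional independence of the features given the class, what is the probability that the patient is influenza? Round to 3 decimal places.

0.957

common cold: 0.05 × 0.6 × 0.35 × 0.7 = 0.00735
influenza: 0.95 × 0.95 × 0.2 × 0.9 = 0.16245
P(influenza | x) = 0.16245 / 0.1698 ≈ 0.957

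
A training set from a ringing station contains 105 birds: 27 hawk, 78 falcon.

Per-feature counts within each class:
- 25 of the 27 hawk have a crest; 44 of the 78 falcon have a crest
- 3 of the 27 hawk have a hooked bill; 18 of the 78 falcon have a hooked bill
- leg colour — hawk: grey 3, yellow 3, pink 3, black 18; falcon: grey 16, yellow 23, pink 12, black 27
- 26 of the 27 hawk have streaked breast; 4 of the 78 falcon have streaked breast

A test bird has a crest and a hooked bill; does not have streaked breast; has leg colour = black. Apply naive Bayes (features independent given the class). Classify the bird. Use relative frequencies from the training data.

hawk: (27/105) × (25/27) × (3/27) × (18/27) × (1/27) ≈ 0.000653211
falcon: (78/105) × (44/78) × (18/78) × (27/78) × (74/78) ≈ 0.0317576
Highest score → falcon.

falcon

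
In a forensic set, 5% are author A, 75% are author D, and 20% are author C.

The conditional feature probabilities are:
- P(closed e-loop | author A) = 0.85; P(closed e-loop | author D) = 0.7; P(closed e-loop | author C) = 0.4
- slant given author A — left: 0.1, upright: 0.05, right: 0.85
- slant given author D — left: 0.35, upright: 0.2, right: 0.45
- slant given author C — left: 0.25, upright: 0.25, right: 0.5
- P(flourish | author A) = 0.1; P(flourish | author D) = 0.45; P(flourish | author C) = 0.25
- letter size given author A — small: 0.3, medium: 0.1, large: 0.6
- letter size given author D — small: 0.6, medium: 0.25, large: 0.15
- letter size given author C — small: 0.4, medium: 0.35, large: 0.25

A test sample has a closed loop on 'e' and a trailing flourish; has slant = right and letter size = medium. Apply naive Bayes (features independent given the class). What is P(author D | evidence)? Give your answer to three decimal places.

author A: 0.05 × 0.85 × 0.85 × 0.1 × 0.1 = 0.00036125
author D: 0.75 × 0.7 × 0.45 × 0.45 × 0.25 = 0.026578125
author C: 0.2 × 0.4 × 0.5 × 0.25 × 0.35 = 0.0035
P(author D | x) = 0.026578125 / 0.030439375 ≈ 0.873

0.873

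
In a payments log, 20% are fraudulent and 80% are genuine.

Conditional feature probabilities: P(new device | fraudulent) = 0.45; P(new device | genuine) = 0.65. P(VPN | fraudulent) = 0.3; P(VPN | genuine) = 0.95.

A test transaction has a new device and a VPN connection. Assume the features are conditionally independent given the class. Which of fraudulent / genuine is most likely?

fraudulent: 0.2 × 0.45 × 0.3 = 0.027
genuine: 0.8 × 0.65 × 0.95 = 0.494
Highest score → genuine.

genuine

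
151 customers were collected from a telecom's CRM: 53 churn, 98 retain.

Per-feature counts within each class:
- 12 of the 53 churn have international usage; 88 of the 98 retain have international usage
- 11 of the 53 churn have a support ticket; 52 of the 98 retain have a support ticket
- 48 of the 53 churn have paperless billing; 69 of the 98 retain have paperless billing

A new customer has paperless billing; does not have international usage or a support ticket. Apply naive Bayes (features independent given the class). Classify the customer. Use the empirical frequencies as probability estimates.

churn

churn: (53/151) × (41/53) × (42/53) × (48/53) ≈ 0.19487
retain: (98/151) × (10/98) × (46/98) × (69/98) ≈ 0.0218866
Highest score → churn.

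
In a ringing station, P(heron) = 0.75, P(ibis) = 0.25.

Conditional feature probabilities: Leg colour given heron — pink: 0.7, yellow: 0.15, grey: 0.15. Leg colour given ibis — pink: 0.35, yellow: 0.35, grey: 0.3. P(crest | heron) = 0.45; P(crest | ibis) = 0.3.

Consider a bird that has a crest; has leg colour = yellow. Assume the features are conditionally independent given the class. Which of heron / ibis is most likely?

heron

heron: 0.75 × 0.15 × 0.45 = 0.050625
ibis: 0.25 × 0.35 × 0.3 = 0.02625
Highest score → heron.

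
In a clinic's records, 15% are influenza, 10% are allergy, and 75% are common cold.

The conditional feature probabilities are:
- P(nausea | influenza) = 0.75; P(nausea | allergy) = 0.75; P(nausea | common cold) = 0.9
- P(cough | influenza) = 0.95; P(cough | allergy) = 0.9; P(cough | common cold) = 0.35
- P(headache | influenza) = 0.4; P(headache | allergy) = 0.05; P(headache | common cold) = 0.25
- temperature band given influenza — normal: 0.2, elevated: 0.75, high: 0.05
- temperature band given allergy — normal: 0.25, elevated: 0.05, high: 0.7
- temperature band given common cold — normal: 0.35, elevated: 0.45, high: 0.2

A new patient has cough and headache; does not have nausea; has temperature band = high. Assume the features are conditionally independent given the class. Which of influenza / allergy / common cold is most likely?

common cold

influenza: 0.15 × (1−0.75) × 0.95 × 0.4 × 0.05 = 0.0007125
allergy: 0.1 × (1−0.75) × 0.9 × 0.05 × 0.7 = 0.0007875
common cold: 0.75 × (1−0.9) × 0.35 × 0.25 × 0.2 = 0.0013125
Highest score → common cold.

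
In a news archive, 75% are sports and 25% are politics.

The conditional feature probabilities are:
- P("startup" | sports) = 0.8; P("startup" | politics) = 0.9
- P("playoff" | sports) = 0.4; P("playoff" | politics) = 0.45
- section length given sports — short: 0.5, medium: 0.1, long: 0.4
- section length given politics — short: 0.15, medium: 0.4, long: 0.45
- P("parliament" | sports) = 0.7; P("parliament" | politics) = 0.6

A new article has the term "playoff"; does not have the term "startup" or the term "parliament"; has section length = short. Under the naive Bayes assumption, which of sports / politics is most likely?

sports

sports: 0.75 × (1−0.8) × 0.4 × 0.5 × (1−0.7) = 0.009
politics: 0.25 × (1−0.9) × 0.45 × 0.15 × (1−0.6) = 0.000675
Highest score → sports.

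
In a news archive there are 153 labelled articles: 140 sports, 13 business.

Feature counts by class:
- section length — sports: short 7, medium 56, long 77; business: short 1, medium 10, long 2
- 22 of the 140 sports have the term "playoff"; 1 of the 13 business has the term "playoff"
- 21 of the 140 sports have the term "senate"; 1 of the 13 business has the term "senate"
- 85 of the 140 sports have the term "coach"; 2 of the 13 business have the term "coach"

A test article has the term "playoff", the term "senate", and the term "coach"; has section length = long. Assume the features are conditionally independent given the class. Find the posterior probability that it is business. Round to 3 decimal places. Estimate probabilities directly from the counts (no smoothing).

0.002

sports: (140/153) × (77/140) × (22/140) × (21/140) × (85/140) ≈ 0.00720238
business: (13/153) × (2/13) × (1/13) × (1/13) × (2/13) ≈ 0.0000118998
P(business | x) = 0.0000118998 / 0.0072142798 ≈ 0.002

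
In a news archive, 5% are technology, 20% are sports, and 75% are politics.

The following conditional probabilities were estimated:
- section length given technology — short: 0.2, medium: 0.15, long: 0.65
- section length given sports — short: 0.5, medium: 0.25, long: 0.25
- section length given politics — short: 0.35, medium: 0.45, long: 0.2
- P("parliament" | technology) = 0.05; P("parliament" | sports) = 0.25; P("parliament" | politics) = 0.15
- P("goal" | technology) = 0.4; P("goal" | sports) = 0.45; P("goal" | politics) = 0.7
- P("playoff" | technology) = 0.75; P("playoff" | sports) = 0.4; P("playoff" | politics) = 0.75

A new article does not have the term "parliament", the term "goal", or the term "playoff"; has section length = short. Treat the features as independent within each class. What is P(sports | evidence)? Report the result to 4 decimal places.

0.5768

technology: 0.05 × 0.2 × (1−0.05) × (1−0.4) × (1−0.75) = 0.001425
sports: 0.2 × 0.5 × (1−0.25) × (1−0.45) × (1−0.4) = 0.02475
politics: 0.75 × 0.35 × (1−0.15) × (1−0.7) × (1−0.75) = 0.016734375
P(sports | x) = 0.02475 / 0.042909375 ≈ 0.5768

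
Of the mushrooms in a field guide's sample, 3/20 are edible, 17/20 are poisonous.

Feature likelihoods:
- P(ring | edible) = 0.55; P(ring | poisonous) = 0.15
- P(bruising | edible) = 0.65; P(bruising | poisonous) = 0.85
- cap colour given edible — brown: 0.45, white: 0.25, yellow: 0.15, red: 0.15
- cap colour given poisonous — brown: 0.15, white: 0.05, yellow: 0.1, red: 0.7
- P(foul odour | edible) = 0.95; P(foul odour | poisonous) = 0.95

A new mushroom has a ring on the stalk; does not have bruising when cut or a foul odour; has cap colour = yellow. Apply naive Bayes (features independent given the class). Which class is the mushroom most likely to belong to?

edible: 0.15 × 0.55 × (1−0.65) × 0.15 × (1−0.95) = 0.0002165625
poisonous: 0.85 × 0.15 × (1−0.85) × 0.1 × (1−0.95) = 0.000095625
Highest score → edible.

edible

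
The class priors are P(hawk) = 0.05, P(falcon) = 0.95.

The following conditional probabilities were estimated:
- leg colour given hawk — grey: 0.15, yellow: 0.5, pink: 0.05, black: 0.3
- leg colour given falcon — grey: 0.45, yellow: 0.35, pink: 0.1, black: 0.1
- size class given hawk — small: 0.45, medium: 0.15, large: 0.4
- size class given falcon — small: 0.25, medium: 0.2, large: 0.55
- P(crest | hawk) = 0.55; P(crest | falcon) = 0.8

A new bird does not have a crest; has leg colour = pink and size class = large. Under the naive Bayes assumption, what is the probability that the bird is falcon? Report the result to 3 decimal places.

0.959

hawk: 0.05 × 0.05 × 0.4 × (1−0.55) = 0.00045
falcon: 0.95 × 0.1 × 0.55 × (1−0.8) = 0.01045
P(falcon | x) = 0.01045 / 0.0109 ≈ 0.959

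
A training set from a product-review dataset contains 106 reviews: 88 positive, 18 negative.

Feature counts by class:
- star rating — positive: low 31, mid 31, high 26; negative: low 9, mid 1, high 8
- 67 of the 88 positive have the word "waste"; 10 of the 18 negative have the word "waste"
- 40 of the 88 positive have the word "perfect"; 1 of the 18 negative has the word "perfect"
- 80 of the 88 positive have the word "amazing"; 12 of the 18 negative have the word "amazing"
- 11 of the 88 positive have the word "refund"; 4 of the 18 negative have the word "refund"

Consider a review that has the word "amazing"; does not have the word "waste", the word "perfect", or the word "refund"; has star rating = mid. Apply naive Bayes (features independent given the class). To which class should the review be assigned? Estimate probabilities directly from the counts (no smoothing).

positive

positive: (88/106) × (31/88) × (21/88) × (48/88) × (80/88) × (77/88) ≈ 0.0302807
negative: (18/106) × (1/18) × (8/18) × (17/18) × (12/18) × (14/18) ≈ 0.0020533
Highest score → positive.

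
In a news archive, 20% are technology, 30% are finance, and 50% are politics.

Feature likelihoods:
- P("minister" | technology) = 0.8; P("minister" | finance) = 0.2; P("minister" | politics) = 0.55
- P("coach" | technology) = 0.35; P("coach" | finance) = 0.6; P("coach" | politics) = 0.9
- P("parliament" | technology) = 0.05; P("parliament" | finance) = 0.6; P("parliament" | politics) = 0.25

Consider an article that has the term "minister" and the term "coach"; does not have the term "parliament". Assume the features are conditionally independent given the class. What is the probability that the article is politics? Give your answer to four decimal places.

0.7330

technology: 0.2 × 0.8 × 0.35 × (1−0.05) = 0.0532
finance: 0.3 × 0.2 × 0.6 × (1−0.6) = 0.0144
politics: 0.5 × 0.55 × 0.9 × (1−0.25) = 0.185625
P(politics | x) = 0.185625 / 0.253225 ≈ 0.7330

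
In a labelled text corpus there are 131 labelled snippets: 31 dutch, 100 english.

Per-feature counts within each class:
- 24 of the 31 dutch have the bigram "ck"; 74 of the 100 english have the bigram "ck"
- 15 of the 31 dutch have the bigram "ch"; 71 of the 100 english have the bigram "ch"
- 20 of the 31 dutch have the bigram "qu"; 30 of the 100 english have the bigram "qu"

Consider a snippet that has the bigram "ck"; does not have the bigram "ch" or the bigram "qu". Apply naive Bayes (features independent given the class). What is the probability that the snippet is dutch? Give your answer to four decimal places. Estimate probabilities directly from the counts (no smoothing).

dutch: (31/131) × (24/31) × (16/31) × (11/31) ≈ 0.0335528
english: (100/131) × (74/100) × (29/100) × (70/100) ≈ 0.114672
P(dutch | x) = 0.0335528 / 0.1482248 ≈ 0.2264

0.2264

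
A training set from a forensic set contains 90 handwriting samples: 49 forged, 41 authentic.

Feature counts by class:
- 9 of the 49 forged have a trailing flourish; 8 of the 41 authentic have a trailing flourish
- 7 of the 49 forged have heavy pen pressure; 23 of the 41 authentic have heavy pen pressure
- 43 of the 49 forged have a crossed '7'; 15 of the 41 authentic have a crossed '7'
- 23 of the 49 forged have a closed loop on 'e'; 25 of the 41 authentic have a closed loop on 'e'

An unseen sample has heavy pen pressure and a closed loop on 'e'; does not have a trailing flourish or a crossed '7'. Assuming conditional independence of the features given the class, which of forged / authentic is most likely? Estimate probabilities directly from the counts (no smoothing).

forged: (49/90) × (40/49) × (7/49) × (6/49) × (23/49) ≈ 0.00364927
authentic: (41/90) × (33/41) × (23/41) × (26/41) × (25/41) ≈ 0.0795355
Highest score → authentic.

authentic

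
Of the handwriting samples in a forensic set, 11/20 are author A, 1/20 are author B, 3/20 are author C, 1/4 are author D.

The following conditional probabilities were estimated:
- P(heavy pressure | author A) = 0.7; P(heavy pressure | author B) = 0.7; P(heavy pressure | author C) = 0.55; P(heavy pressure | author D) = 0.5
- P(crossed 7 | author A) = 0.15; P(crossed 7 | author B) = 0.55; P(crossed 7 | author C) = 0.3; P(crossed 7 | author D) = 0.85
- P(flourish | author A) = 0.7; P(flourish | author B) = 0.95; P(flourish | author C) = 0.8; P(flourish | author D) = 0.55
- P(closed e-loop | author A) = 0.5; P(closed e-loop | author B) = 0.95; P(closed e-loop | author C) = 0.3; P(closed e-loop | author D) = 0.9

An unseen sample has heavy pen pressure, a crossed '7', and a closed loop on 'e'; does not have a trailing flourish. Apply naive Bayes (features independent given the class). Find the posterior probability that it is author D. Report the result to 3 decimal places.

0.796

author A: 0.55 × 0.7 × 0.15 × (1−0.7) × 0.5 = 0.0086625
author B: 0.05 × 0.7 × 0.55 × (1−0.95) × 0.95 = 0.000914375
author C: 0.15 × 0.55 × 0.3 × (1−0.8) × 0.3 = 0.001485
author D: 0.25 × 0.5 × 0.85 × (1−0.55) × 0.9 = 0.04303125
P(author D | x) = 0.04303125 / 0.054093125 ≈ 0.796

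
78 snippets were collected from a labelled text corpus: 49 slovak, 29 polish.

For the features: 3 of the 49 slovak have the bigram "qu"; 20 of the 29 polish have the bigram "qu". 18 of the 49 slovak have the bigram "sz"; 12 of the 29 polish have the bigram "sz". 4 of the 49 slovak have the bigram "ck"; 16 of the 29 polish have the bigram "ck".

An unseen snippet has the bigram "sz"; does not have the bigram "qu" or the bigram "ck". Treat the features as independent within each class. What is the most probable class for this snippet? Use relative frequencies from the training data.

slovak

slovak: (49/78) × (46/49) × (18/49) × (45/49) ≈ 0.198956
polish: (29/78) × (9/29) × (12/29) × (13/29) ≈ 0.0214031
Highest score → slovak.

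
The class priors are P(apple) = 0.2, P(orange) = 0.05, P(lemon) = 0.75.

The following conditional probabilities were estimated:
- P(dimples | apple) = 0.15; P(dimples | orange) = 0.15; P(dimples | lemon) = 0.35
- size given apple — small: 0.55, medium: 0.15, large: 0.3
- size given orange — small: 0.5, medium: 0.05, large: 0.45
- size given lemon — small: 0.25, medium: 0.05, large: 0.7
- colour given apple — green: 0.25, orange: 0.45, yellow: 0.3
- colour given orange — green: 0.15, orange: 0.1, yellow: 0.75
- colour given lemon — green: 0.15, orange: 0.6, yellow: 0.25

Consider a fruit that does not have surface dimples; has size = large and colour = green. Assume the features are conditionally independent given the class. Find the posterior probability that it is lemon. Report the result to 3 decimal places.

0.766

apple: 0.2 × (1−0.15) × 0.3 × 0.25 = 0.01275
orange: 0.05 × (1−0.15) × 0.45 × 0.15 = 0.00286875
lemon: 0.75 × (1−0.35) × 0.7 × 0.15 = 0.0511875
P(lemon | x) = 0.0511875 / 0.06680625 ≈ 0.766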